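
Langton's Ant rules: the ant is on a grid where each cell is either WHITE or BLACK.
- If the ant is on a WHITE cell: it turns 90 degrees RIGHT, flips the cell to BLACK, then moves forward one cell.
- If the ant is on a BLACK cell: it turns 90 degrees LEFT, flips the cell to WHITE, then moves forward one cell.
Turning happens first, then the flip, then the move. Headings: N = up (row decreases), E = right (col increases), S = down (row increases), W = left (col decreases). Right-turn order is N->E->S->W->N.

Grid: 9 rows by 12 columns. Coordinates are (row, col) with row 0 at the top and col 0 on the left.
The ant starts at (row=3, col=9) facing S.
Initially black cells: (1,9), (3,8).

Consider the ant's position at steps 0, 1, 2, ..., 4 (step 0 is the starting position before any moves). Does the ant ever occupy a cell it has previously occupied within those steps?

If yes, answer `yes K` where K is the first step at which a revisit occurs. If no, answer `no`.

Answer: no

Derivation:
Step 1: on WHITE (3,9): turn R to W, flip to black, move to (3,8). |black|=3 — new cell
Step 2: on BLACK (3,8): turn L to S, flip to white, move to (4,8). |black|=2 — new cell
Step 3: on WHITE (4,8): turn R to W, flip to black, move to (4,7). |black|=3 — new cell
Step 4: on WHITE (4,7): turn R to N, flip to black, move to (3,7). |black|=4 — new cell
No revisit within 4 steps.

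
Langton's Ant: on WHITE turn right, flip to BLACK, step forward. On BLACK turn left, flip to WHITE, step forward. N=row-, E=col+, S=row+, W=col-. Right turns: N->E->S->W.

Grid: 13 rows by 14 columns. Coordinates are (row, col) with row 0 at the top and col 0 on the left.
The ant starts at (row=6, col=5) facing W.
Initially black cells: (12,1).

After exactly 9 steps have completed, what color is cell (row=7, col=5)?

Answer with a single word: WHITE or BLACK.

Answer: BLACK

Derivation:
Step 1: on WHITE (6,5): turn R to N, flip to black, move to (5,5). |black|=2
Step 2: on WHITE (5,5): turn R to E, flip to black, move to (5,6). |black|=3
Step 3: on WHITE (5,6): turn R to S, flip to black, move to (6,6). |black|=4
Step 4: on WHITE (6,6): turn R to W, flip to black, move to (6,5). |black|=5
Step 5: on BLACK (6,5): turn L to S, flip to white, move to (7,5). |black|=4
Step 6: on WHITE (7,5): turn R to W, flip to black, move to (7,4). |black|=5
Step 7: on WHITE (7,4): turn R to N, flip to black, move to (6,4). |black|=6
Step 8: on WHITE (6,4): turn R to E, flip to black, move to (6,5). |black|=7
Step 9: on WHITE (6,5): turn R to S, flip to black, move to (7,5). |black|=8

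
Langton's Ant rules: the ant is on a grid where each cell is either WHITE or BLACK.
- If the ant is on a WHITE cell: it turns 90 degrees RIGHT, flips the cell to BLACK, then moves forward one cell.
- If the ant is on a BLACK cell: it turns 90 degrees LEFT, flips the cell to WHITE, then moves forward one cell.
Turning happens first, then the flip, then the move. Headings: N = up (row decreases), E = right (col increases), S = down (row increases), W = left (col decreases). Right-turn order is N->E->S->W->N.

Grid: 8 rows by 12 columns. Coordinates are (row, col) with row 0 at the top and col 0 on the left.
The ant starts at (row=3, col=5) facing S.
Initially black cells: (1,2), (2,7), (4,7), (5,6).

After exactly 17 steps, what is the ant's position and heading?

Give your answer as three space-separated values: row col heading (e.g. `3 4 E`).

Step 1: on WHITE (3,5): turn R to W, flip to black, move to (3,4). |black|=5
Step 2: on WHITE (3,4): turn R to N, flip to black, move to (2,4). |black|=6
Step 3: on WHITE (2,4): turn R to E, flip to black, move to (2,5). |black|=7
Step 4: on WHITE (2,5): turn R to S, flip to black, move to (3,5). |black|=8
Step 5: on BLACK (3,5): turn L to E, flip to white, move to (3,6). |black|=7
Step 6: on WHITE (3,6): turn R to S, flip to black, move to (4,6). |black|=8
Step 7: on WHITE (4,6): turn R to W, flip to black, move to (4,5). |black|=9
Step 8: on WHITE (4,5): turn R to N, flip to black, move to (3,5). |black|=10
Step 9: on WHITE (3,5): turn R to E, flip to black, move to (3,6). |black|=11
Step 10: on BLACK (3,6): turn L to N, flip to white, move to (2,6). |black|=10
Step 11: on WHITE (2,6): turn R to E, flip to black, move to (2,7). |black|=11
Step 12: on BLACK (2,7): turn L to N, flip to white, move to (1,7). |black|=10
Step 13: on WHITE (1,7): turn R to E, flip to black, move to (1,8). |black|=11
Step 14: on WHITE (1,8): turn R to S, flip to black, move to (2,8). |black|=12
Step 15: on WHITE (2,8): turn R to W, flip to black, move to (2,7). |black|=13
Step 16: on WHITE (2,7): turn R to N, flip to black, move to (1,7). |black|=14
Step 17: on BLACK (1,7): turn L to W, flip to white, move to (1,6). |black|=13

Answer: 1 6 W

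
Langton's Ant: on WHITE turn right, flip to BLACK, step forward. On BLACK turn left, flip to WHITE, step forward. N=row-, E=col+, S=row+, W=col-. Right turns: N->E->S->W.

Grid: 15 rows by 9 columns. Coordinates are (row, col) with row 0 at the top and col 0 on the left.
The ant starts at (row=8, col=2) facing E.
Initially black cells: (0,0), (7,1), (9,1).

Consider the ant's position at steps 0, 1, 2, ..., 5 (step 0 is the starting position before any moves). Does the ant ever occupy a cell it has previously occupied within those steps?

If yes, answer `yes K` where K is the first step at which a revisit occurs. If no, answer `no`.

Step 1: on WHITE (8,2): turn R to S, flip to black, move to (9,2). |black|=4 — new cell
Step 2: on WHITE (9,2): turn R to W, flip to black, move to (9,1). |black|=5 — new cell
Step 3: on BLACK (9,1): turn L to S, flip to white, move to (10,1). |black|=4 — new cell
Step 4: on WHITE (10,1): turn R to W, flip to black, move to (10,0). |black|=5 — new cell
Step 5: on WHITE (10,0): turn R to N, flip to black, move to (9,0). |black|=6 — new cell
No revisit within 5 steps.

Answer: no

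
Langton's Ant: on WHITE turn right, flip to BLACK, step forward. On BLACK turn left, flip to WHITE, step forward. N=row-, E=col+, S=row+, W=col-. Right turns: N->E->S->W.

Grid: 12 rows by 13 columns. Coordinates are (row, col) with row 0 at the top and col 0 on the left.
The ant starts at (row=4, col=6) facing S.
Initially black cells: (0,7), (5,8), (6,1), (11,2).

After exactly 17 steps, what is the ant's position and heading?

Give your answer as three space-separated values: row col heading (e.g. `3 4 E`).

Step 1: on WHITE (4,6): turn R to W, flip to black, move to (4,5). |black|=5
Step 2: on WHITE (4,5): turn R to N, flip to black, move to (3,5). |black|=6
Step 3: on WHITE (3,5): turn R to E, flip to black, move to (3,6). |black|=7
Step 4: on WHITE (3,6): turn R to S, flip to black, move to (4,6). |black|=8
Step 5: on BLACK (4,6): turn L to E, flip to white, move to (4,7). |black|=7
Step 6: on WHITE (4,7): turn R to S, flip to black, move to (5,7). |black|=8
Step 7: on WHITE (5,7): turn R to W, flip to black, move to (5,6). |black|=9
Step 8: on WHITE (5,6): turn R to N, flip to black, move to (4,6). |black|=10
Step 9: on WHITE (4,6): turn R to E, flip to black, move to (4,7). |black|=11
Step 10: on BLACK (4,7): turn L to N, flip to white, move to (3,7). |black|=10
Step 11: on WHITE (3,7): turn R to E, flip to black, move to (3,8). |black|=11
Step 12: on WHITE (3,8): turn R to S, flip to black, move to (4,8). |black|=12
Step 13: on WHITE (4,8): turn R to W, flip to black, move to (4,7). |black|=13
Step 14: on WHITE (4,7): turn R to N, flip to black, move to (3,7). |black|=14
Step 15: on BLACK (3,7): turn L to W, flip to white, move to (3,6). |black|=13
Step 16: on BLACK (3,6): turn L to S, flip to white, move to (4,6). |black|=12
Step 17: on BLACK (4,6): turn L to E, flip to white, move to (4,7). |black|=11

Answer: 4 7 E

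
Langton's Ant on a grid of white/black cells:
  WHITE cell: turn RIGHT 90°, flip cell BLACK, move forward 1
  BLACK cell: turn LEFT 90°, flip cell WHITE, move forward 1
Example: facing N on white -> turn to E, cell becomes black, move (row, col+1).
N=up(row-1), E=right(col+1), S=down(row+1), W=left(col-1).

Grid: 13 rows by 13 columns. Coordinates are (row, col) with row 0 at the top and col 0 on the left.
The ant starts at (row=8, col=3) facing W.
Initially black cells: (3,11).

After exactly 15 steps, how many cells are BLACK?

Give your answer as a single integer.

Step 1: on WHITE (8,3): turn R to N, flip to black, move to (7,3). |black|=2
Step 2: on WHITE (7,3): turn R to E, flip to black, move to (7,4). |black|=3
Step 3: on WHITE (7,4): turn R to S, flip to black, move to (8,4). |black|=4
Step 4: on WHITE (8,4): turn R to W, flip to black, move to (8,3). |black|=5
Step 5: on BLACK (8,3): turn L to S, flip to white, move to (9,3). |black|=4
Step 6: on WHITE (9,3): turn R to W, flip to black, move to (9,2). |black|=5
Step 7: on WHITE (9,2): turn R to N, flip to black, move to (8,2). |black|=6
Step 8: on WHITE (8,2): turn R to E, flip to black, move to (8,3). |black|=7
Step 9: on WHITE (8,3): turn R to S, flip to black, move to (9,3). |black|=8
Step 10: on BLACK (9,3): turn L to E, flip to white, move to (9,4). |black|=7
Step 11: on WHITE (9,4): turn R to S, flip to black, move to (10,4). |black|=8
Step 12: on WHITE (10,4): turn R to W, flip to black, move to (10,3). |black|=9
Step 13: on WHITE (10,3): turn R to N, flip to black, move to (9,3). |black|=10
Step 14: on WHITE (9,3): turn R to E, flip to black, move to (9,4). |black|=11
Step 15: on BLACK (9,4): turn L to N, flip to white, move to (8,4). |black|=10

Answer: 10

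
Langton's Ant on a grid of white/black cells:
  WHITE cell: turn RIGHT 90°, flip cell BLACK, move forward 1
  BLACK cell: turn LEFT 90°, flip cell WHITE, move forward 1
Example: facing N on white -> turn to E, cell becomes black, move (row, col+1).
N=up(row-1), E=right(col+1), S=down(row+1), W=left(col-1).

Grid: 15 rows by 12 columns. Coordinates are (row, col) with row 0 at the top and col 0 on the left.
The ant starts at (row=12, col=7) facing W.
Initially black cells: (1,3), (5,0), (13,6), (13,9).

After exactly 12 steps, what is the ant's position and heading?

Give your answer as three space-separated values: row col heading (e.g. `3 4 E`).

Step 1: on WHITE (12,7): turn R to N, flip to black, move to (11,7). |black|=5
Step 2: on WHITE (11,7): turn R to E, flip to black, move to (11,8). |black|=6
Step 3: on WHITE (11,8): turn R to S, flip to black, move to (12,8). |black|=7
Step 4: on WHITE (12,8): turn R to W, flip to black, move to (12,7). |black|=8
Step 5: on BLACK (12,7): turn L to S, flip to white, move to (13,7). |black|=7
Step 6: on WHITE (13,7): turn R to W, flip to black, move to (13,6). |black|=8
Step 7: on BLACK (13,6): turn L to S, flip to white, move to (14,6). |black|=7
Step 8: on WHITE (14,6): turn R to W, flip to black, move to (14,5). |black|=8
Step 9: on WHITE (14,5): turn R to N, flip to black, move to (13,5). |black|=9
Step 10: on WHITE (13,5): turn R to E, flip to black, move to (13,6). |black|=10
Step 11: on WHITE (13,6): turn R to S, flip to black, move to (14,6). |black|=11
Step 12: on BLACK (14,6): turn L to E, flip to white, move to (14,7). |black|=10

Answer: 14 7 E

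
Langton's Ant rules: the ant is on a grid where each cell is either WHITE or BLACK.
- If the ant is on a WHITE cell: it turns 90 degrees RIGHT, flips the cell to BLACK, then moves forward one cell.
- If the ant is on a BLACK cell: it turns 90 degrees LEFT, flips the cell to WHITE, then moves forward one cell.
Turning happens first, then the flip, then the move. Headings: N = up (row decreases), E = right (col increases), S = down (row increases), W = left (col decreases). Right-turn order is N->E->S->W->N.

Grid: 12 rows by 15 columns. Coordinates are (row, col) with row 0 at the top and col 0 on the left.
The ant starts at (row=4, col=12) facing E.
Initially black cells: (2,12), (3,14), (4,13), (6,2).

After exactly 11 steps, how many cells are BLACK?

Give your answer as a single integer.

Step 1: on WHITE (4,12): turn R to S, flip to black, move to (5,12). |black|=5
Step 2: on WHITE (5,12): turn R to W, flip to black, move to (5,11). |black|=6
Step 3: on WHITE (5,11): turn R to N, flip to black, move to (4,11). |black|=7
Step 4: on WHITE (4,11): turn R to E, flip to black, move to (4,12). |black|=8
Step 5: on BLACK (4,12): turn L to N, flip to white, move to (3,12). |black|=7
Step 6: on WHITE (3,12): turn R to E, flip to black, move to (3,13). |black|=8
Step 7: on WHITE (3,13): turn R to S, flip to black, move to (4,13). |black|=9
Step 8: on BLACK (4,13): turn L to E, flip to white, move to (4,14). |black|=8
Step 9: on WHITE (4,14): turn R to S, flip to black, move to (5,14). |black|=9
Step 10: on WHITE (5,14): turn R to W, flip to black, move to (5,13). |black|=10
Step 11: on WHITE (5,13): turn R to N, flip to black, move to (4,13). |black|=11

Answer: 11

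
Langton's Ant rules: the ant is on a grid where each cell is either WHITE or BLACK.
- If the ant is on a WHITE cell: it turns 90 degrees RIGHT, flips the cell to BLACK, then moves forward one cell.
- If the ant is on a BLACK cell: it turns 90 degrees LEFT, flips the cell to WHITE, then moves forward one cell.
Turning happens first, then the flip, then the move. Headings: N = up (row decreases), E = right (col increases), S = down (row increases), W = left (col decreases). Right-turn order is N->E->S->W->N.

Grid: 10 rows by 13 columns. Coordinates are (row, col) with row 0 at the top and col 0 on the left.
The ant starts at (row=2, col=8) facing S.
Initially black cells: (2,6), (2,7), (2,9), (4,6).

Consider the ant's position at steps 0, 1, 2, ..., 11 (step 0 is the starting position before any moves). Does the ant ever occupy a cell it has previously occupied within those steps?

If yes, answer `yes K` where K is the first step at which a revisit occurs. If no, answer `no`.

Answer: yes 8

Derivation:
Step 1: on WHITE (2,8): turn R to W, flip to black, move to (2,7). |black|=5 — new cell
Step 2: on BLACK (2,7): turn L to S, flip to white, move to (3,7). |black|=4 — new cell
Step 3: on WHITE (3,7): turn R to W, flip to black, move to (3,6). |black|=5 — new cell
Step 4: on WHITE (3,6): turn R to N, flip to black, move to (2,6). |black|=6 — new cell
Step 5: on BLACK (2,6): turn L to W, flip to white, move to (2,5). |black|=5 — new cell
Step 6: on WHITE (2,5): turn R to N, flip to black, move to (1,5). |black|=6 — new cell
Step 7: on WHITE (1,5): turn R to E, flip to black, move to (1,6). |black|=7 — new cell
Step 8: on WHITE (1,6): turn R to S, flip to black, move to (2,6). |black|=8 — REVISIT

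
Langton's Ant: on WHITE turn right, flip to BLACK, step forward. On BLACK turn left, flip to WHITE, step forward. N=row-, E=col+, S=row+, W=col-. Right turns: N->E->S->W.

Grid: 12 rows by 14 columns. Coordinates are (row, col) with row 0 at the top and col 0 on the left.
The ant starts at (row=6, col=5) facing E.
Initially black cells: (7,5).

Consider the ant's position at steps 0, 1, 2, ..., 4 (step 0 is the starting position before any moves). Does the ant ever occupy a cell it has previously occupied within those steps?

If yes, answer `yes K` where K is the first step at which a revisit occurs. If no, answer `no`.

Answer: no

Derivation:
Step 1: on WHITE (6,5): turn R to S, flip to black, move to (7,5). |black|=2 — new cell
Step 2: on BLACK (7,5): turn L to E, flip to white, move to (7,6). |black|=1 — new cell
Step 3: on WHITE (7,6): turn R to S, flip to black, move to (8,6). |black|=2 — new cell
Step 4: on WHITE (8,6): turn R to W, flip to black, move to (8,5). |black|=3 — new cell
No revisit within 4 steps.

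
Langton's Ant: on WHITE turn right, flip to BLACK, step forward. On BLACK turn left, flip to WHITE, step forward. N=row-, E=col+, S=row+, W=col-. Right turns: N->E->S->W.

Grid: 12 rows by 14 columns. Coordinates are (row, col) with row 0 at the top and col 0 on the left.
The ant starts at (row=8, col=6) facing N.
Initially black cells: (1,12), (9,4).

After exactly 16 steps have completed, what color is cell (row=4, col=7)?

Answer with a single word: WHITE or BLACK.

Step 1: on WHITE (8,6): turn R to E, flip to black, move to (8,7). |black|=3
Step 2: on WHITE (8,7): turn R to S, flip to black, move to (9,7). |black|=4
Step 3: on WHITE (9,7): turn R to W, flip to black, move to (9,6). |black|=5
Step 4: on WHITE (9,6): turn R to N, flip to black, move to (8,6). |black|=6
Step 5: on BLACK (8,6): turn L to W, flip to white, move to (8,5). |black|=5
Step 6: on WHITE (8,5): turn R to N, flip to black, move to (7,5). |black|=6
Step 7: on WHITE (7,5): turn R to E, flip to black, move to (7,6). |black|=7
Step 8: on WHITE (7,6): turn R to S, flip to black, move to (8,6). |black|=8
Step 9: on WHITE (8,6): turn R to W, flip to black, move to (8,5). |black|=9
Step 10: on BLACK (8,5): turn L to S, flip to white, move to (9,5). |black|=8
Step 11: on WHITE (9,5): turn R to W, flip to black, move to (9,4). |black|=9
Step 12: on BLACK (9,4): turn L to S, flip to white, move to (10,4). |black|=8
Step 13: on WHITE (10,4): turn R to W, flip to black, move to (10,3). |black|=9
Step 14: on WHITE (10,3): turn R to N, flip to black, move to (9,3). |black|=10
Step 15: on WHITE (9,3): turn R to E, flip to black, move to (9,4). |black|=11
Step 16: on WHITE (9,4): turn R to S, flip to black, move to (10,4). |black|=12

Answer: WHITE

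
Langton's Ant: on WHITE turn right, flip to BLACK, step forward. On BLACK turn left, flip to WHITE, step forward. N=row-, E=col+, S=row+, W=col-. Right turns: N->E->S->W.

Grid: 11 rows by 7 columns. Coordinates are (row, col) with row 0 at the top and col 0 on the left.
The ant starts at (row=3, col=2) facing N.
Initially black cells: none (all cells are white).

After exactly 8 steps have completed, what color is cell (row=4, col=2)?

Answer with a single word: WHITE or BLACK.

Answer: BLACK

Derivation:
Step 1: on WHITE (3,2): turn R to E, flip to black, move to (3,3). |black|=1
Step 2: on WHITE (3,3): turn R to S, flip to black, move to (4,3). |black|=2
Step 3: on WHITE (4,3): turn R to W, flip to black, move to (4,2). |black|=3
Step 4: on WHITE (4,2): turn R to N, flip to black, move to (3,2). |black|=4
Step 5: on BLACK (3,2): turn L to W, flip to white, move to (3,1). |black|=3
Step 6: on WHITE (3,1): turn R to N, flip to black, move to (2,1). |black|=4
Step 7: on WHITE (2,1): turn R to E, flip to black, move to (2,2). |black|=5
Step 8: on WHITE (2,2): turn R to S, flip to black, move to (3,2). |black|=6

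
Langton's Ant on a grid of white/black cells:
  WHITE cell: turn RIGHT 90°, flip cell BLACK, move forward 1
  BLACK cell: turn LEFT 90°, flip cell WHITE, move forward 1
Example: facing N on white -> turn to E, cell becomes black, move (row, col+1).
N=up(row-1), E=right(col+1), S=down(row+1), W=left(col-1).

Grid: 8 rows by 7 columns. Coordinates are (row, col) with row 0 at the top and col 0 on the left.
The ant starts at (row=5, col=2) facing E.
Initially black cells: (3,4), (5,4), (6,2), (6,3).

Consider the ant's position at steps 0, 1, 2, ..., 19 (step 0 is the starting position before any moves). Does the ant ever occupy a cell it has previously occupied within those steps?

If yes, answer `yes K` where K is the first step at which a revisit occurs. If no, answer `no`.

Step 1: on WHITE (5,2): turn R to S, flip to black, move to (6,2). |black|=5 — new cell
Step 2: on BLACK (6,2): turn L to E, flip to white, move to (6,3). |black|=4 — new cell
Step 3: on BLACK (6,3): turn L to N, flip to white, move to (5,3). |black|=3 — new cell
Step 4: on WHITE (5,3): turn R to E, flip to black, move to (5,4). |black|=4 — new cell
Step 5: on BLACK (5,4): turn L to N, flip to white, move to (4,4). |black|=3 — new cell
Step 6: on WHITE (4,4): turn R to E, flip to black, move to (4,5). |black|=4 — new cell
Step 7: on WHITE (4,5): turn R to S, flip to black, move to (5,5). |black|=5 — new cell
Step 8: on WHITE (5,5): turn R to W, flip to black, move to (5,4). |black|=6 — REVISIT

Answer: yes 8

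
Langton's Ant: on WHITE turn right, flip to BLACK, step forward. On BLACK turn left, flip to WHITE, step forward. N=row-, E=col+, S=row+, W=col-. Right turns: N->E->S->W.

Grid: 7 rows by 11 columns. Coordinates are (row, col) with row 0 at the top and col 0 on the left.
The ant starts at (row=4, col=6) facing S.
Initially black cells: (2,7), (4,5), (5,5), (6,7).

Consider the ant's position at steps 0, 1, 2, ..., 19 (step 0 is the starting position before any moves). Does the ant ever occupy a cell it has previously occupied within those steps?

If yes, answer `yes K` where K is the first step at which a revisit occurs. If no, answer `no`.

Answer: yes 6

Derivation:
Step 1: on WHITE (4,6): turn R to W, flip to black, move to (4,5). |black|=5 — new cell
Step 2: on BLACK (4,5): turn L to S, flip to white, move to (5,5). |black|=4 — new cell
Step 3: on BLACK (5,5): turn L to E, flip to white, move to (5,6). |black|=3 — new cell
Step 4: on WHITE (5,6): turn R to S, flip to black, move to (6,6). |black|=4 — new cell
Step 5: on WHITE (6,6): turn R to W, flip to black, move to (6,5). |black|=5 — new cell
Step 6: on WHITE (6,5): turn R to N, flip to black, move to (5,5). |black|=6 — REVISIT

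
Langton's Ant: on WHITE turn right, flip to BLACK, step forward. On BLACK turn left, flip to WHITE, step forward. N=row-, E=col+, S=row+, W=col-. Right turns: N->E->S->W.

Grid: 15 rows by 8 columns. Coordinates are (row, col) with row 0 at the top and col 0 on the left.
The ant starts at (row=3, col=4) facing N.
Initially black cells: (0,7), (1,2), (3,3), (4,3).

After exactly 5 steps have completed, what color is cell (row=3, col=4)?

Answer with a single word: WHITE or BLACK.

Step 1: on WHITE (3,4): turn R to E, flip to black, move to (3,5). |black|=5
Step 2: on WHITE (3,5): turn R to S, flip to black, move to (4,5). |black|=6
Step 3: on WHITE (4,5): turn R to W, flip to black, move to (4,4). |black|=7
Step 4: on WHITE (4,4): turn R to N, flip to black, move to (3,4). |black|=8
Step 5: on BLACK (3,4): turn L to W, flip to white, move to (3,3). |black|=7

Answer: WHITE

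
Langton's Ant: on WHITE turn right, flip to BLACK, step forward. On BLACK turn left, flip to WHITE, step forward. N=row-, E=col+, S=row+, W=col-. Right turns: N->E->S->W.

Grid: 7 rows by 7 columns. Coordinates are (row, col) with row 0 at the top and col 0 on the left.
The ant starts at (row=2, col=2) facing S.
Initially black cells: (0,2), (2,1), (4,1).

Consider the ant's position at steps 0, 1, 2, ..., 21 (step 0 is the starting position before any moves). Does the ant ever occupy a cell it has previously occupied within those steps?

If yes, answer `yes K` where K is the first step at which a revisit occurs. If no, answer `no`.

Answer: yes 5

Derivation:
Step 1: on WHITE (2,2): turn R to W, flip to black, move to (2,1). |black|=4 — new cell
Step 2: on BLACK (2,1): turn L to S, flip to white, move to (3,1). |black|=3 — new cell
Step 3: on WHITE (3,1): turn R to W, flip to black, move to (3,0). |black|=4 — new cell
Step 4: on WHITE (3,0): turn R to N, flip to black, move to (2,0). |black|=5 — new cell
Step 5: on WHITE (2,0): turn R to E, flip to black, move to (2,1). |black|=6 — REVISIT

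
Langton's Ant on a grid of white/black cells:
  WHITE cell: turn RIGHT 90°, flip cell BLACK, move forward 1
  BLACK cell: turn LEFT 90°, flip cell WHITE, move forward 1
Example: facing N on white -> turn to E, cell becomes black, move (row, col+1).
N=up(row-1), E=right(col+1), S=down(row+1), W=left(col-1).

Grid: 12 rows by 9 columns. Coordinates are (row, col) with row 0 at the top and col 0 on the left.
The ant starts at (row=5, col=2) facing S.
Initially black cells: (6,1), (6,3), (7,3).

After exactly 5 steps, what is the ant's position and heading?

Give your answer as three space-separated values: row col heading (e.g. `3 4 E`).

Answer: 5 3 E

Derivation:
Step 1: on WHITE (5,2): turn R to W, flip to black, move to (5,1). |black|=4
Step 2: on WHITE (5,1): turn R to N, flip to black, move to (4,1). |black|=5
Step 3: on WHITE (4,1): turn R to E, flip to black, move to (4,2). |black|=6
Step 4: on WHITE (4,2): turn R to S, flip to black, move to (5,2). |black|=7
Step 5: on BLACK (5,2): turn L to E, flip to white, move to (5,3). |black|=6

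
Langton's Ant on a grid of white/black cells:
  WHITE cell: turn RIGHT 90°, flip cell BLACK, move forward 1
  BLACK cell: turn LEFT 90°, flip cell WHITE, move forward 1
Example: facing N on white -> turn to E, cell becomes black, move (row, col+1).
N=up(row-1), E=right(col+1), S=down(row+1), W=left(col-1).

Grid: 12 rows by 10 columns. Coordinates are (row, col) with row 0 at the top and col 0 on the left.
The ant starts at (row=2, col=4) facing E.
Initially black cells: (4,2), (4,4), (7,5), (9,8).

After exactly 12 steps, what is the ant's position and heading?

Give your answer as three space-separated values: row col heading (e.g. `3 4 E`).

Step 1: on WHITE (2,4): turn R to S, flip to black, move to (3,4). |black|=5
Step 2: on WHITE (3,4): turn R to W, flip to black, move to (3,3). |black|=6
Step 3: on WHITE (3,3): turn R to N, flip to black, move to (2,3). |black|=7
Step 4: on WHITE (2,3): turn R to E, flip to black, move to (2,4). |black|=8
Step 5: on BLACK (2,4): turn L to N, flip to white, move to (1,4). |black|=7
Step 6: on WHITE (1,4): turn R to E, flip to black, move to (1,5). |black|=8
Step 7: on WHITE (1,5): turn R to S, flip to black, move to (2,5). |black|=9
Step 8: on WHITE (2,5): turn R to W, flip to black, move to (2,4). |black|=10
Step 9: on WHITE (2,4): turn R to N, flip to black, move to (1,4). |black|=11
Step 10: on BLACK (1,4): turn L to W, flip to white, move to (1,3). |black|=10
Step 11: on WHITE (1,3): turn R to N, flip to black, move to (0,3). |black|=11
Step 12: on WHITE (0,3): turn R to E, flip to black, move to (0,4). |black|=12

Answer: 0 4 E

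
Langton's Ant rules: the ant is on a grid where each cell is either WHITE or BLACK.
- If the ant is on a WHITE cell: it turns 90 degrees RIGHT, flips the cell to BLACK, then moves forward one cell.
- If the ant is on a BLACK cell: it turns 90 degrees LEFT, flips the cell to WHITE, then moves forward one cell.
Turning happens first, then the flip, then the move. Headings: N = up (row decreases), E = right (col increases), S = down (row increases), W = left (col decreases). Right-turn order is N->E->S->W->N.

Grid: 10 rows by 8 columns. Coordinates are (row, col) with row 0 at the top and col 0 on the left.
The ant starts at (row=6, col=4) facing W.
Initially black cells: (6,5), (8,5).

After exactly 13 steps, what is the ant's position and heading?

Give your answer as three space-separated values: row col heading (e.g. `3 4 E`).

Step 1: on WHITE (6,4): turn R to N, flip to black, move to (5,4). |black|=3
Step 2: on WHITE (5,4): turn R to E, flip to black, move to (5,5). |black|=4
Step 3: on WHITE (5,5): turn R to S, flip to black, move to (6,5). |black|=5
Step 4: on BLACK (6,5): turn L to E, flip to white, move to (6,6). |black|=4
Step 5: on WHITE (6,6): turn R to S, flip to black, move to (7,6). |black|=5
Step 6: on WHITE (7,6): turn R to W, flip to black, move to (7,5). |black|=6
Step 7: on WHITE (7,5): turn R to N, flip to black, move to (6,5). |black|=7
Step 8: on WHITE (6,5): turn R to E, flip to black, move to (6,6). |black|=8
Step 9: on BLACK (6,6): turn L to N, flip to white, move to (5,6). |black|=7
Step 10: on WHITE (5,6): turn R to E, flip to black, move to (5,7). |black|=8
Step 11: on WHITE (5,7): turn R to S, flip to black, move to (6,7). |black|=9
Step 12: on WHITE (6,7): turn R to W, flip to black, move to (6,6). |black|=10
Step 13: on WHITE (6,6): turn R to N, flip to black, move to (5,6). |black|=11

Answer: 5 6 N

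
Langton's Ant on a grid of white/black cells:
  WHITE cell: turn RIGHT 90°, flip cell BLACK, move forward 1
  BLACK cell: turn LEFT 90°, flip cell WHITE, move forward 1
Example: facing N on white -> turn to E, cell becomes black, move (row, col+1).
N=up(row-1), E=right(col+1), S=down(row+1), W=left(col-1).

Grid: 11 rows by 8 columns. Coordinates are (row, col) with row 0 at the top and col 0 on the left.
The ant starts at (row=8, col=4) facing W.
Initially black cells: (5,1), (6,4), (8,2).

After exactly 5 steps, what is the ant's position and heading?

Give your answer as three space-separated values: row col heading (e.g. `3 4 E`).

Answer: 9 4 S

Derivation:
Step 1: on WHITE (8,4): turn R to N, flip to black, move to (7,4). |black|=4
Step 2: on WHITE (7,4): turn R to E, flip to black, move to (7,5). |black|=5
Step 3: on WHITE (7,5): turn R to S, flip to black, move to (8,5). |black|=6
Step 4: on WHITE (8,5): turn R to W, flip to black, move to (8,4). |black|=7
Step 5: on BLACK (8,4): turn L to S, flip to white, move to (9,4). |black|=6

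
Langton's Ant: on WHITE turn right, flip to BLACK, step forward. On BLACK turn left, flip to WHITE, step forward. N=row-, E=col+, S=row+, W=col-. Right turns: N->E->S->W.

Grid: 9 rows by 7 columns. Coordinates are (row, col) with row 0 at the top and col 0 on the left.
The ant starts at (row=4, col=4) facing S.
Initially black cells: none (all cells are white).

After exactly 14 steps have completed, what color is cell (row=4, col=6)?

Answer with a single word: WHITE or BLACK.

Answer: BLACK

Derivation:
Step 1: on WHITE (4,4): turn R to W, flip to black, move to (4,3). |black|=1
Step 2: on WHITE (4,3): turn R to N, flip to black, move to (3,3). |black|=2
Step 3: on WHITE (3,3): turn R to E, flip to black, move to (3,4). |black|=3
Step 4: on WHITE (3,4): turn R to S, flip to black, move to (4,4). |black|=4
Step 5: on BLACK (4,4): turn L to E, flip to white, move to (4,5). |black|=3
Step 6: on WHITE (4,5): turn R to S, flip to black, move to (5,5). |black|=4
Step 7: on WHITE (5,5): turn R to W, flip to black, move to (5,4). |black|=5
Step 8: on WHITE (5,4): turn R to N, flip to black, move to (4,4). |black|=6
Step 9: on WHITE (4,4): turn R to E, flip to black, move to (4,5). |black|=7
Step 10: on BLACK (4,5): turn L to N, flip to white, move to (3,5). |black|=6
Step 11: on WHITE (3,5): turn R to E, flip to black, move to (3,6). |black|=7
Step 12: on WHITE (3,6): turn R to S, flip to black, move to (4,6). |black|=8
Step 13: on WHITE (4,6): turn R to W, flip to black, move to (4,5). |black|=9
Step 14: on WHITE (4,5): turn R to N, flip to black, move to (3,5). |black|=10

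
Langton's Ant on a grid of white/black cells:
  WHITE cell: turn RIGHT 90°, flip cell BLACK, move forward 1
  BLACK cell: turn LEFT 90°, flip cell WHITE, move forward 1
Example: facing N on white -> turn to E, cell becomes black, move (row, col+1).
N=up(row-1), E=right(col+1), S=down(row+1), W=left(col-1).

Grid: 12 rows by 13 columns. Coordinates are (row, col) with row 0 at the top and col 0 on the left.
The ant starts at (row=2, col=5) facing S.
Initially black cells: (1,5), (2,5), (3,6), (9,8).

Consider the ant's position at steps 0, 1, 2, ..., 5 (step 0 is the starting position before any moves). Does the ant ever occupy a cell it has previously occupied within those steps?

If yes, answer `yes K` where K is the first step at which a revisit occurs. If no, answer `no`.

Step 1: on BLACK (2,5): turn L to E, flip to white, move to (2,6). |black|=3 — new cell
Step 2: on WHITE (2,6): turn R to S, flip to black, move to (3,6). |black|=4 — new cell
Step 3: on BLACK (3,6): turn L to E, flip to white, move to (3,7). |black|=3 — new cell
Step 4: on WHITE (3,7): turn R to S, flip to black, move to (4,7). |black|=4 — new cell
Step 5: on WHITE (4,7): turn R to W, flip to black, move to (4,6). |black|=5 — new cell
No revisit within 5 steps.

Answer: no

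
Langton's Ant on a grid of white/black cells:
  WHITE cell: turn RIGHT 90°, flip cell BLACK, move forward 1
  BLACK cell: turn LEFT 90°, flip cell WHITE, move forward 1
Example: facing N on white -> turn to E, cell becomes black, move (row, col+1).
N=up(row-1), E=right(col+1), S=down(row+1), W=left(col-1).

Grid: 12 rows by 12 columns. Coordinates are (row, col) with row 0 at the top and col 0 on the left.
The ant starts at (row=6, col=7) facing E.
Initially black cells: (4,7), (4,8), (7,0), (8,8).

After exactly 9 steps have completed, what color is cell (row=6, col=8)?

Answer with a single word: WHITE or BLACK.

Step 1: on WHITE (6,7): turn R to S, flip to black, move to (7,7). |black|=5
Step 2: on WHITE (7,7): turn R to W, flip to black, move to (7,6). |black|=6
Step 3: on WHITE (7,6): turn R to N, flip to black, move to (6,6). |black|=7
Step 4: on WHITE (6,6): turn R to E, flip to black, move to (6,7). |black|=8
Step 5: on BLACK (6,7): turn L to N, flip to white, move to (5,7). |black|=7
Step 6: on WHITE (5,7): turn R to E, flip to black, move to (5,8). |black|=8
Step 7: on WHITE (5,8): turn R to S, flip to black, move to (6,8). |black|=9
Step 8: on WHITE (6,8): turn R to W, flip to black, move to (6,7). |black|=10
Step 9: on WHITE (6,7): turn R to N, flip to black, move to (5,7). |black|=11

Answer: BLACK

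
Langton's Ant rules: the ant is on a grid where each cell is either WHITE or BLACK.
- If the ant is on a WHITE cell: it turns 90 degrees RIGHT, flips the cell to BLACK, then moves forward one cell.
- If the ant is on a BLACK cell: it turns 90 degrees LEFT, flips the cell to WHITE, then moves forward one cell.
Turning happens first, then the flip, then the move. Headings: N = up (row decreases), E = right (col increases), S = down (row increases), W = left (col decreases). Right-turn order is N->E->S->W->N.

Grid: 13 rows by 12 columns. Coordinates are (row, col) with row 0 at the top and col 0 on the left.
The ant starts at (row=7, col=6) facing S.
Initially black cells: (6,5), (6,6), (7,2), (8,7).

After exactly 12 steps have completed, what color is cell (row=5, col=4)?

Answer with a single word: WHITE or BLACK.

Step 1: on WHITE (7,6): turn R to W, flip to black, move to (7,5). |black|=5
Step 2: on WHITE (7,5): turn R to N, flip to black, move to (6,5). |black|=6
Step 3: on BLACK (6,5): turn L to W, flip to white, move to (6,4). |black|=5
Step 4: on WHITE (6,4): turn R to N, flip to black, move to (5,4). |black|=6
Step 5: on WHITE (5,4): turn R to E, flip to black, move to (5,5). |black|=7
Step 6: on WHITE (5,5): turn R to S, flip to black, move to (6,5). |black|=8
Step 7: on WHITE (6,5): turn R to W, flip to black, move to (6,4). |black|=9
Step 8: on BLACK (6,4): turn L to S, flip to white, move to (7,4). |black|=8
Step 9: on WHITE (7,4): turn R to W, flip to black, move to (7,3). |black|=9
Step 10: on WHITE (7,3): turn R to N, flip to black, move to (6,3). |black|=10
Step 11: on WHITE (6,3): turn R to E, flip to black, move to (6,4). |black|=11
Step 12: on WHITE (6,4): turn R to S, flip to black, move to (7,4). |black|=12

Answer: BLACK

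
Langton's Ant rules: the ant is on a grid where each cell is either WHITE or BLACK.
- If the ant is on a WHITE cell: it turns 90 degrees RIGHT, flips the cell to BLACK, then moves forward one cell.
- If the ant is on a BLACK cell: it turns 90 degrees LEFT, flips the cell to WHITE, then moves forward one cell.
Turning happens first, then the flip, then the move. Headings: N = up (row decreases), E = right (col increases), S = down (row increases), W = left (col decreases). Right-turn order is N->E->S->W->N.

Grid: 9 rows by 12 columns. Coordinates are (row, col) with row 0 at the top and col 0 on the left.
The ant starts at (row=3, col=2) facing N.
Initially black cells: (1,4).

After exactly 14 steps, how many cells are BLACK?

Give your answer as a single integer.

Step 1: on WHITE (3,2): turn R to E, flip to black, move to (3,3). |black|=2
Step 2: on WHITE (3,3): turn R to S, flip to black, move to (4,3). |black|=3
Step 3: on WHITE (4,3): turn R to W, flip to black, move to (4,2). |black|=4
Step 4: on WHITE (4,2): turn R to N, flip to black, move to (3,2). |black|=5
Step 5: on BLACK (3,2): turn L to W, flip to white, move to (3,1). |black|=4
Step 6: on WHITE (3,1): turn R to N, flip to black, move to (2,1). |black|=5
Step 7: on WHITE (2,1): turn R to E, flip to black, move to (2,2). |black|=6
Step 8: on WHITE (2,2): turn R to S, flip to black, move to (3,2). |black|=7
Step 9: on WHITE (3,2): turn R to W, flip to black, move to (3,1). |black|=8
Step 10: on BLACK (3,1): turn L to S, flip to white, move to (4,1). |black|=7
Step 11: on WHITE (4,1): turn R to W, flip to black, move to (4,0). |black|=8
Step 12: on WHITE (4,0): turn R to N, flip to black, move to (3,0). |black|=9
Step 13: on WHITE (3,0): turn R to E, flip to black, move to (3,1). |black|=10
Step 14: on WHITE (3,1): turn R to S, flip to black, move to (4,1). |black|=11

Answer: 11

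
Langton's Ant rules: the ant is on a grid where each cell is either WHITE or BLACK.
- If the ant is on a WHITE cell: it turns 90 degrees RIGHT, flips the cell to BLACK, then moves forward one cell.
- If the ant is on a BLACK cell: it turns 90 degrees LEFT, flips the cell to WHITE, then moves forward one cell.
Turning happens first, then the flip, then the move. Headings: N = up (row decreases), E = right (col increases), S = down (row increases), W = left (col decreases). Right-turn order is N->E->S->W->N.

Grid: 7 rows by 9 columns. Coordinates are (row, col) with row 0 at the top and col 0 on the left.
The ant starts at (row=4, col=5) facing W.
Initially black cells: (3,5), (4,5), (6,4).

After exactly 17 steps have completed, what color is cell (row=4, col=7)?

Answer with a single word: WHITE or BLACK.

Step 1: on BLACK (4,5): turn L to S, flip to white, move to (5,5). |black|=2
Step 2: on WHITE (5,5): turn R to W, flip to black, move to (5,4). |black|=3
Step 3: on WHITE (5,4): turn R to N, flip to black, move to (4,4). |black|=4
Step 4: on WHITE (4,4): turn R to E, flip to black, move to (4,5). |black|=5
Step 5: on WHITE (4,5): turn R to S, flip to black, move to (5,5). |black|=6
Step 6: on BLACK (5,5): turn L to E, flip to white, move to (5,6). |black|=5
Step 7: on WHITE (5,6): turn R to S, flip to black, move to (6,6). |black|=6
Step 8: on WHITE (6,6): turn R to W, flip to black, move to (6,5). |black|=7
Step 9: on WHITE (6,5): turn R to N, flip to black, move to (5,5). |black|=8
Step 10: on WHITE (5,5): turn R to E, flip to black, move to (5,6). |black|=9
Step 11: on BLACK (5,6): turn L to N, flip to white, move to (4,6). |black|=8
Step 12: on WHITE (4,6): turn R to E, flip to black, move to (4,7). |black|=9
Step 13: on WHITE (4,7): turn R to S, flip to black, move to (5,7). |black|=10
Step 14: on WHITE (5,7): turn R to W, flip to black, move to (5,6). |black|=11
Step 15: on WHITE (5,6): turn R to N, flip to black, move to (4,6). |black|=12
Step 16: on BLACK (4,6): turn L to W, flip to white, move to (4,5). |black|=11
Step 17: on BLACK (4,5): turn L to S, flip to white, move to (5,5). |black|=10

Answer: BLACK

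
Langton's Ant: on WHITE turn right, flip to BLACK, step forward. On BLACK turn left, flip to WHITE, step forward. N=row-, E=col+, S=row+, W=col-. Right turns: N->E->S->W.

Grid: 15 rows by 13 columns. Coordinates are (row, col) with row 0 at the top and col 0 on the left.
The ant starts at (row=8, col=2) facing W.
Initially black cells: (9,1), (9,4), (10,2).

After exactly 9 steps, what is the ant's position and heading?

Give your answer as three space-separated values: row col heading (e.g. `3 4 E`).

Step 1: on WHITE (8,2): turn R to N, flip to black, move to (7,2). |black|=4
Step 2: on WHITE (7,2): turn R to E, flip to black, move to (7,3). |black|=5
Step 3: on WHITE (7,3): turn R to S, flip to black, move to (8,3). |black|=6
Step 4: on WHITE (8,3): turn R to W, flip to black, move to (8,2). |black|=7
Step 5: on BLACK (8,2): turn L to S, flip to white, move to (9,2). |black|=6
Step 6: on WHITE (9,2): turn R to W, flip to black, move to (9,1). |black|=7
Step 7: on BLACK (9,1): turn L to S, flip to white, move to (10,1). |black|=6
Step 8: on WHITE (10,1): turn R to W, flip to black, move to (10,0). |black|=7
Step 9: on WHITE (10,0): turn R to N, flip to black, move to (9,0). |black|=8

Answer: 9 0 N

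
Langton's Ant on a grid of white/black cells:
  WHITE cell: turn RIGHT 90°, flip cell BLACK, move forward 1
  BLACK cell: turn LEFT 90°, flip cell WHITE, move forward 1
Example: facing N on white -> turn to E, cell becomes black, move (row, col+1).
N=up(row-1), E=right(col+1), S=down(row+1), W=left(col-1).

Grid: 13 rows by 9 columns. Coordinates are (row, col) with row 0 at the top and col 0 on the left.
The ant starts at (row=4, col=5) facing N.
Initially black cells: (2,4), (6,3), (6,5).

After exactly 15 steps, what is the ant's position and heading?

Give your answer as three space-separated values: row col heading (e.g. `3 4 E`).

Step 1: on WHITE (4,5): turn R to E, flip to black, move to (4,6). |black|=4
Step 2: on WHITE (4,6): turn R to S, flip to black, move to (5,6). |black|=5
Step 3: on WHITE (5,6): turn R to W, flip to black, move to (5,5). |black|=6
Step 4: on WHITE (5,5): turn R to N, flip to black, move to (4,5). |black|=7
Step 5: on BLACK (4,5): turn L to W, flip to white, move to (4,4). |black|=6
Step 6: on WHITE (4,4): turn R to N, flip to black, move to (3,4). |black|=7
Step 7: on WHITE (3,4): turn R to E, flip to black, move to (3,5). |black|=8
Step 8: on WHITE (3,5): turn R to S, flip to black, move to (4,5). |black|=9
Step 9: on WHITE (4,5): turn R to W, flip to black, move to (4,4). |black|=10
Step 10: on BLACK (4,4): turn L to S, flip to white, move to (5,4). |black|=9
Step 11: on WHITE (5,4): turn R to W, flip to black, move to (5,3). |black|=10
Step 12: on WHITE (5,3): turn R to N, flip to black, move to (4,3). |black|=11
Step 13: on WHITE (4,3): turn R to E, flip to black, move to (4,4). |black|=12
Step 14: on WHITE (4,4): turn R to S, flip to black, move to (5,4). |black|=13
Step 15: on BLACK (5,4): turn L to E, flip to white, move to (5,5). |black|=12

Answer: 5 5 E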